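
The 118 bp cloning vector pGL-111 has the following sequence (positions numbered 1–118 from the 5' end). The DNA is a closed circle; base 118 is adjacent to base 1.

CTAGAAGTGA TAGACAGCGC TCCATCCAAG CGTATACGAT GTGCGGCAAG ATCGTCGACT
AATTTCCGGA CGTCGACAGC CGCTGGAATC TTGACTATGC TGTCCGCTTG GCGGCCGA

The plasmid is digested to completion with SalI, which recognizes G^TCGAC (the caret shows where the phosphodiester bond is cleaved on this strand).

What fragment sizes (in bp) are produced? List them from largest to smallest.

100, 18 bp

SalI sites (GTCGAC) start at positions 54, 72.
SalI cuts after the first base of each site, so after positions 54, 72.
Circular molecule, 2 cuts → 2 fragments:
  55–72 → 18 bp
  73–118 then 1–54 → 46 + 54 = 100 bp
Sorted largest to smallest: 100, 18 bp.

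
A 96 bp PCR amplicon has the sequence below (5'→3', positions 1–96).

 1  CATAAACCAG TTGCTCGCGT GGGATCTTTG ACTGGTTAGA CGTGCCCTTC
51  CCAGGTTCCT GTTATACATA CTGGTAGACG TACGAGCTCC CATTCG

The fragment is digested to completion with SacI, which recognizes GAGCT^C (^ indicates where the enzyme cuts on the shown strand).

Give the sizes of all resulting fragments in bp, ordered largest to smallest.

88, 8 bp

The SacI site (GAGCTC) starts at position 84.
SacI cuts after base 5 of each site (before the last base), so after position 88.
Linear molecule, 1 cut → 2 fragments:
  1–88 → 88 bp
  89–96 → 8 bp
Sorted largest to smallest: 88, 8 bp.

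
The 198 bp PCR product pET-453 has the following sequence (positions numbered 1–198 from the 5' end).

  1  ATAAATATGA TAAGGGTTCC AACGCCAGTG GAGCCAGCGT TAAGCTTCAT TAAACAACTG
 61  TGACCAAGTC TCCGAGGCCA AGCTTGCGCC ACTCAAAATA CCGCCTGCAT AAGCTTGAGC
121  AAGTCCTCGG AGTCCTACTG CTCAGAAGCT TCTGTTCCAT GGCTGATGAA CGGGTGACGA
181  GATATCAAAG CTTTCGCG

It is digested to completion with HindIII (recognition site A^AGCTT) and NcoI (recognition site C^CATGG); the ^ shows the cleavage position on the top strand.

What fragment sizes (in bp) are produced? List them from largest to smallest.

42, 38, 35, 31, 31, 11, 10 bp

HindIII sites (AAGCTT) start at positions 42, 80, 111, 146, 188.
HindIII cuts after the first base of each site, so after positions 42, 80, 111, 146, 188.
The NcoI site (CCATGG) starts at position 157.
NcoI cuts after the first base of each site, so after position 157.
Combined cut positions: 42, 80, 111, 146, 157, 188.
Linear molecule, 6 cuts → 7 fragments:
  1–42 → 42 bp
  43–80 → 38 bp
  81–111 → 31 bp
  112–146 → 35 bp
  147–157 → 11 bp
  158–188 → 31 bp
  189–198 → 10 bp
Sorted largest to smallest: 42, 38, 35, 31, 31, 11, 10 bp.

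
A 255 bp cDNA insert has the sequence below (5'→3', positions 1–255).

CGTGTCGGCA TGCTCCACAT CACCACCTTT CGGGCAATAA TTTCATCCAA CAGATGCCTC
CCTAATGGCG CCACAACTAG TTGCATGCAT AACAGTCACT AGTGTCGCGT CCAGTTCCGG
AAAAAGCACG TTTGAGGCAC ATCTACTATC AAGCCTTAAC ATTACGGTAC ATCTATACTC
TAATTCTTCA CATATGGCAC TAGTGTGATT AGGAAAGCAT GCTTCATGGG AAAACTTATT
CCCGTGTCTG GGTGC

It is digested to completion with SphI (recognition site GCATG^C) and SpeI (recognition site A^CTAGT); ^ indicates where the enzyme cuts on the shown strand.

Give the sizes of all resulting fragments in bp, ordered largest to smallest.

SphI sites (GCATGC) start at positions 8, 83, 217.
SphI cuts after base 5 of each site (before the last base), so after positions 12, 87, 221.
SpeI sites (ACTAGT) start at positions 76, 98, 199.
SpeI cuts after the first base of each site, so after positions 76, 98, 199.
Combined cut positions: 12, 76, 87, 98, 199, 221.
Linear molecule, 6 cuts → 7 fragments:
  1–12 → 12 bp
  13–76 → 64 bp
  77–87 → 11 bp
  88–98 → 11 bp
  99–199 → 101 bp
  200–221 → 22 bp
  222–255 → 34 bp
Sorted largest to smallest: 101, 64, 34, 22, 12, 11, 11 bp.

101, 64, 34, 22, 12, 11, 11 bp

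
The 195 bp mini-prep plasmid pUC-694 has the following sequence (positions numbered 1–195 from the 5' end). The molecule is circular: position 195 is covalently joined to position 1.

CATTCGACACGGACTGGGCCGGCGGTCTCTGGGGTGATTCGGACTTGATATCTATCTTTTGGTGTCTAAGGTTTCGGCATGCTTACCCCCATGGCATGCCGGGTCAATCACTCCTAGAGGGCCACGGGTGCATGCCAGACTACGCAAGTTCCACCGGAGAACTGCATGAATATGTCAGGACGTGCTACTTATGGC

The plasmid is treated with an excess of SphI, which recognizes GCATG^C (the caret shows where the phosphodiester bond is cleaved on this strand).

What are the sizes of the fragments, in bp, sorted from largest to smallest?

142, 36, 17 bp

SphI sites (GCATGC) start at positions 77, 94, 130.
SphI cuts after base 5 of each site (before the last base), so after positions 81, 98, 134.
Circular molecule, 3 cuts → 3 fragments:
  82–98 → 17 bp
  99–134 → 36 bp
  135–195 then 1–81 → 61 + 81 = 142 bp
Sorted largest to smallest: 142, 36, 17 bp.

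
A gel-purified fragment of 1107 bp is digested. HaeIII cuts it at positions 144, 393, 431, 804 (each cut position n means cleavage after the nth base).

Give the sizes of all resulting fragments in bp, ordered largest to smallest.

373, 303, 249, 144, 38 bp

Linear molecule, 4 cuts → 5 fragments:
  144 − 0 = 144 bp
  393 − 144 = 249 bp
  431 − 393 = 38 bp
  804 − 431 = 373 bp
  1107 − 804 = 303 bp
Sorted largest to smallest: 373, 303, 249, 144, 38 bp.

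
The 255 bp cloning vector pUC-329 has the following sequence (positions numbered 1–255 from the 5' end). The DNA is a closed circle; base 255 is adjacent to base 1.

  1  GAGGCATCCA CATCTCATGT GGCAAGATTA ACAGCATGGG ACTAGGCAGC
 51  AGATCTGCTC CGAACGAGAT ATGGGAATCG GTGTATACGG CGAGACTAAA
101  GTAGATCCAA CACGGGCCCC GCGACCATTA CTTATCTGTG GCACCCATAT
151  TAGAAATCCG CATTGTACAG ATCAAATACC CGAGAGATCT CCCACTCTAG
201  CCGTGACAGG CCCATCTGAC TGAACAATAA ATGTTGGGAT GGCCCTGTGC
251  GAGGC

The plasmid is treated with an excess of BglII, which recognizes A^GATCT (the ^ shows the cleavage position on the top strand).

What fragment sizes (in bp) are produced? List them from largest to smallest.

BglII sites (AGATCT) start at positions 51, 185.
BglII cuts after the first base of each site, so after positions 51, 185.
Circular molecule, 2 cuts → 2 fragments:
  52–185 → 134 bp
  186–255 then 1–51 → 70 + 51 = 121 bp
Sorted largest to smallest: 134, 121 bp.

134, 121 bp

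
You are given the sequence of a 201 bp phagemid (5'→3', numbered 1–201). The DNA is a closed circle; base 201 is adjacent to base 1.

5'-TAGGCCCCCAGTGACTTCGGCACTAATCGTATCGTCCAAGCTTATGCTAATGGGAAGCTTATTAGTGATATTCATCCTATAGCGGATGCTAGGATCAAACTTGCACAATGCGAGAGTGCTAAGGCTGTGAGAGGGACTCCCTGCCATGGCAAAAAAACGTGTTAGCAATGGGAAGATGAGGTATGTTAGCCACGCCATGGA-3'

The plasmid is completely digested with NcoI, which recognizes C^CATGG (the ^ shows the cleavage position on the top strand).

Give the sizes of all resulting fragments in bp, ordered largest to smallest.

NcoI sites (CCATGG) start at positions 144, 195.
NcoI cuts after the first base of each site, so after positions 144, 195.
Circular molecule, 2 cuts → 2 fragments:
  145–195 → 51 bp
  196–201 then 1–144 → 6 + 144 = 150 bp
Sorted largest to smallest: 150, 51 bp.

150, 51 bp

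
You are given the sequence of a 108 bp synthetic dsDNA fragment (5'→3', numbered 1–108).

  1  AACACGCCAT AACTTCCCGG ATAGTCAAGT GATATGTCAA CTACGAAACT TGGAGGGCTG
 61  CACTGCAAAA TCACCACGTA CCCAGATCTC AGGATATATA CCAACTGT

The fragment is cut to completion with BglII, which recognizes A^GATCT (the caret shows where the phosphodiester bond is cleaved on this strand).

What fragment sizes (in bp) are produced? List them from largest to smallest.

84, 24 bp

The BglII site (AGATCT) starts at position 84.
BglII cuts after the first base of each site, so after position 84.
Linear molecule, 1 cut → 2 fragments:
  1–84 → 84 bp
  85–108 → 24 bp
Sorted largest to smallest: 84, 24 bp.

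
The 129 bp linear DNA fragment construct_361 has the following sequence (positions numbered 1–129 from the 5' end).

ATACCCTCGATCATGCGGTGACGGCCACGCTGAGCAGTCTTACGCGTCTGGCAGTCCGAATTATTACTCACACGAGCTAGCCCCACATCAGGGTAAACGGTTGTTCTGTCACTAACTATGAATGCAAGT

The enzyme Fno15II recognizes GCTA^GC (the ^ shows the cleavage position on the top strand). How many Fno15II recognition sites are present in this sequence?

1

GCTAGC occurs starting at position 76.
Fno15II cuts at 1 site.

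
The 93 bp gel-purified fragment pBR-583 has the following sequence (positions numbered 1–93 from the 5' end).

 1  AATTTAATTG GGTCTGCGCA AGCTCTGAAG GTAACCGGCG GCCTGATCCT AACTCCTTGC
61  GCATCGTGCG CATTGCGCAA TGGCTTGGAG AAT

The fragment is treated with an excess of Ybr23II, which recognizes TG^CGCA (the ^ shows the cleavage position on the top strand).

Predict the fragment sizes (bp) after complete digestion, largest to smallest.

Ybr23II sites (TGCGCA) start at positions 15, 58, 67, 74.
Ybr23II cuts after base 2 of each site, so after positions 16, 59, 68, 75.
Linear molecule, 4 cuts → 5 fragments:
  1–16 → 16 bp
  17–59 → 43 bp
  60–68 → 9 bp
  69–75 → 7 bp
  76–93 → 18 bp
Sorted largest to smallest: 43, 18, 16, 9, 7 bp.

43, 18, 16, 9, 7 bp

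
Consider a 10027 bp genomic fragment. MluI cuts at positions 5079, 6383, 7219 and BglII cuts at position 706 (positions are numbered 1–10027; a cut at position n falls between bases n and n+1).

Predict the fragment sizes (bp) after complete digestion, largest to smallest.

Combined cut positions (sorted): 706, 5079, 6383, 7219.
Linear molecule, 4 cuts → 5 fragments:
  706 − 0 = 706 bp
  5079 − 706 = 4373 bp
  6383 − 5079 = 1304 bp
  7219 − 6383 = 836 bp
  10027 − 7219 = 2808 bp
Sorted largest to smallest: 4373, 2808, 1304, 836, 706 bp.

4373, 2808, 1304, 836, 706 bp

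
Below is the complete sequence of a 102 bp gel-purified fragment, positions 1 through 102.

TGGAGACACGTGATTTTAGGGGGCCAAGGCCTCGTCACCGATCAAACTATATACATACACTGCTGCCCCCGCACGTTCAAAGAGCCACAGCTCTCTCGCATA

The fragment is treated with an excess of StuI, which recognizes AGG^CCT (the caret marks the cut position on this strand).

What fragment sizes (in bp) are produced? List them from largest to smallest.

73, 29 bp

The StuI site (AGGCCT) starts at position 27.
StuI cuts after base 3 of each site, so after position 29.
Linear molecule, 1 cut → 2 fragments:
  1–29 → 29 bp
  30–102 → 73 bp
Sorted largest to smallest: 73, 29 bp.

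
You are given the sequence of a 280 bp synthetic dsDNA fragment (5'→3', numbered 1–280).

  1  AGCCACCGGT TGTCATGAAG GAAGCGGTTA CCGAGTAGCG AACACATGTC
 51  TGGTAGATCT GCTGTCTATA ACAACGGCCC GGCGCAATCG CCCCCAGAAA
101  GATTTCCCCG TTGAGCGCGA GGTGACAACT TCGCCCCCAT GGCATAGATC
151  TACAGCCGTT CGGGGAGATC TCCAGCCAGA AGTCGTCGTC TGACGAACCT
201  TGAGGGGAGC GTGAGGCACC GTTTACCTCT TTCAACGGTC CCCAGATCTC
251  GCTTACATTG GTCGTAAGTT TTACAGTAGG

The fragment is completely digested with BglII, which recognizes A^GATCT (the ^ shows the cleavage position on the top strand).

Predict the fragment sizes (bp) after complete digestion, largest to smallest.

BglII sites (AGATCT) start at positions 55, 146, 166, 244.
BglII cuts after the first base of each site, so after positions 55, 146, 166, 244.
Linear molecule, 4 cuts → 5 fragments:
  1–55 → 55 bp
  56–146 → 91 bp
  147–166 → 20 bp
  167–244 → 78 bp
  245–280 → 36 bp
Sorted largest to smallest: 91, 78, 55, 36, 20 bp.

91, 78, 55, 36, 20 bp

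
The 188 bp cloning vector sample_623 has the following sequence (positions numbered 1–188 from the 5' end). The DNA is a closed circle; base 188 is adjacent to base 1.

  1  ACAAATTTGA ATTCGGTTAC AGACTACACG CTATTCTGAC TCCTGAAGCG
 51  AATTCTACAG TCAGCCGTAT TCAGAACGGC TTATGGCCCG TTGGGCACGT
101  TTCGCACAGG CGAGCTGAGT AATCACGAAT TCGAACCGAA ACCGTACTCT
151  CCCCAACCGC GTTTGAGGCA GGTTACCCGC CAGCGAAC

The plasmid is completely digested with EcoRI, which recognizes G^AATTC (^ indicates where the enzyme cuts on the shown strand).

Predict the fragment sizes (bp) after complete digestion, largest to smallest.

EcoRI sites (GAATTC) start at positions 9, 50, 127.
EcoRI cuts after the first base of each site, so after positions 9, 50, 127.
Circular molecule, 3 cuts → 3 fragments:
  10–50 → 41 bp
  51–127 → 77 bp
  128–188 then 1–9 → 61 + 9 = 70 bp
Sorted largest to smallest: 77, 70, 41 bp.

77, 70, 41 bp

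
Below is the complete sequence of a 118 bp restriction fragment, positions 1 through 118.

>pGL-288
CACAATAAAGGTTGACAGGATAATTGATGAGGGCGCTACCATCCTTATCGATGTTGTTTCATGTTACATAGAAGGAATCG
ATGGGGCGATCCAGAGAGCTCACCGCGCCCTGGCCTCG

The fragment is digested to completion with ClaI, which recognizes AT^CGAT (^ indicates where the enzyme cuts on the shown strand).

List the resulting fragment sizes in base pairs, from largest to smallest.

ClaI sites (ATCGAT) start at positions 47, 77.
ClaI cuts after base 2 of each site, so after positions 48, 78.
Linear molecule, 2 cuts → 3 fragments:
  1–48 → 48 bp
  49–78 → 30 bp
  79–118 → 40 bp
Sorted largest to smallest: 48, 40, 30 bp.

48, 40, 30 bp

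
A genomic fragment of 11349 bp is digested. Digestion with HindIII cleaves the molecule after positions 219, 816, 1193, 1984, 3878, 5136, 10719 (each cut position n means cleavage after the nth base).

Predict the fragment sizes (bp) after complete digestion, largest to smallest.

Linear molecule, 7 cuts → 8 fragments:
  219 − 0 = 219 bp
  816 − 219 = 597 bp
  1193 − 816 = 377 bp
  1984 − 1193 = 791 bp
  3878 − 1984 = 1894 bp
  5136 − 3878 = 1258 bp
  10719 − 5136 = 5583 bp
  11349 − 10719 = 630 bp
Sorted largest to smallest: 5583, 1894, 1258, 791, 630, 597, 377, 219 bp.

5583, 1894, 1258, 791, 630, 597, 377, 219 bp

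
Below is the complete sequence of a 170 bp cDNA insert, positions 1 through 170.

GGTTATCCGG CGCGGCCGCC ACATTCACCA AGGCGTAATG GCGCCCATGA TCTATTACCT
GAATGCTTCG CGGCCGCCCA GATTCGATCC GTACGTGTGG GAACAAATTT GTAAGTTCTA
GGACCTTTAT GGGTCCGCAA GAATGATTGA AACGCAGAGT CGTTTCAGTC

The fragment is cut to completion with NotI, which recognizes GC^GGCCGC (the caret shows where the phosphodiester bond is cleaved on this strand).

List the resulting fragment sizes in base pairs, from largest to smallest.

NotI sites (GCGGCCGC) start at positions 12, 70.
NotI cuts after base 2 of each site, so after positions 13, 71.
Linear molecule, 2 cuts → 3 fragments:
  1–13 → 13 bp
  14–71 → 58 bp
  72–170 → 99 bp
Sorted largest to smallest: 99, 58, 13 bp.

99, 58, 13 bp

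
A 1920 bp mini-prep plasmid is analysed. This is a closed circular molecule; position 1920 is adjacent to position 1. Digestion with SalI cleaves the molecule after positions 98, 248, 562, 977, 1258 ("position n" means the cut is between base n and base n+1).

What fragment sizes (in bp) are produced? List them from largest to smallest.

Circular molecule, 5 cuts → 5 fragments:
  248 − 98 = 150 bp
  562 − 248 = 314 bp
  977 − 562 = 415 bp
  1258 − 977 = 281 bp
  wrap: 1920 − 1258 + 98 = 760 bp
Sorted largest to smallest: 760, 415, 314, 281, 150 bp.

760, 415, 314, 281, 150 bp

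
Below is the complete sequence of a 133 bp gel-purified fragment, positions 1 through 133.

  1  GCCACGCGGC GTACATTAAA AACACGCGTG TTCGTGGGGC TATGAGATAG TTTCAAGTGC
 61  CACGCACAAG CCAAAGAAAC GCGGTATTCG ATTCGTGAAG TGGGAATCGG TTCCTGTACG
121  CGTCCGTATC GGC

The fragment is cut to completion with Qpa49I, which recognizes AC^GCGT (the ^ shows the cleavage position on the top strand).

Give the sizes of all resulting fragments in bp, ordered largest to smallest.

94, 25, 14 bp

Qpa49I sites (ACGCGT) start at positions 24, 118.
Qpa49I cuts after base 2 of each site, so after positions 25, 119.
Linear molecule, 2 cuts → 3 fragments:
  1–25 → 25 bp
  26–119 → 94 bp
  120–133 → 14 bp
Sorted largest to smallest: 94, 25, 14 bp.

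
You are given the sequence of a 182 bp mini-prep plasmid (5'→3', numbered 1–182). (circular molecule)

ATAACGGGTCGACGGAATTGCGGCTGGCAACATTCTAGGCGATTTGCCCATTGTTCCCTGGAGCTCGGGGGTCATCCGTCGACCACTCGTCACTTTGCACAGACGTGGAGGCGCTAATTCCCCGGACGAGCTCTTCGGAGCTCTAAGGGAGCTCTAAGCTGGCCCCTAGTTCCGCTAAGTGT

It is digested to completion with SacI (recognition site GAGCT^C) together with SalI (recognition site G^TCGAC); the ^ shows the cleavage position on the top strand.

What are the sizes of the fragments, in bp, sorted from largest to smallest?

SacI sites (GAGCTC) start at positions 61, 128, 138, 149.
SacI cuts after base 5 of each site (before the last base), so after positions 65, 132, 142, 153.
SalI sites (GTCGAC) start at positions 8, 78.
SalI cuts after the first base of each site, so after positions 8, 78.
Combined cut positions: 8, 65, 78, 132, 142, 153.
Circular molecule, 6 cuts → 6 fragments:
  9–65 → 57 bp
  66–78 → 13 bp
  79–132 → 54 bp
  133–142 → 10 bp
  143–153 → 11 bp
  154–182 then 1–8 → 29 + 8 = 37 bp
Sorted largest to smallest: 57, 54, 37, 13, 11, 10 bp.

57, 54, 37, 13, 11, 10 bp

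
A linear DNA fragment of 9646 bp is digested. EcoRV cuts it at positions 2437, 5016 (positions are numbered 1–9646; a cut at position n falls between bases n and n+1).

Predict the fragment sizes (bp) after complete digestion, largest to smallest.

Linear molecule, 2 cuts → 3 fragments:
  2437 − 0 = 2437 bp
  5016 − 2437 = 2579 bp
  9646 − 5016 = 4630 bp
Sorted largest to smallest: 4630, 2579, 2437 bp.

4630, 2579, 2437 bp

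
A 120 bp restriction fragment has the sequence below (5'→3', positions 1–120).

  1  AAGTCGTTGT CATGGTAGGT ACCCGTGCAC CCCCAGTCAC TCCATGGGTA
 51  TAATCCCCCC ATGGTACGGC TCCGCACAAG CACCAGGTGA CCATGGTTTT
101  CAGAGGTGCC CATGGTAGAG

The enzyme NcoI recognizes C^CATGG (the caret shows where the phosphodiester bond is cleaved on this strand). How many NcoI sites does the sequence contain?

4

CCATGG occurs starting at positions 42, 59, 91, 110.
NcoI cuts at 4 sites.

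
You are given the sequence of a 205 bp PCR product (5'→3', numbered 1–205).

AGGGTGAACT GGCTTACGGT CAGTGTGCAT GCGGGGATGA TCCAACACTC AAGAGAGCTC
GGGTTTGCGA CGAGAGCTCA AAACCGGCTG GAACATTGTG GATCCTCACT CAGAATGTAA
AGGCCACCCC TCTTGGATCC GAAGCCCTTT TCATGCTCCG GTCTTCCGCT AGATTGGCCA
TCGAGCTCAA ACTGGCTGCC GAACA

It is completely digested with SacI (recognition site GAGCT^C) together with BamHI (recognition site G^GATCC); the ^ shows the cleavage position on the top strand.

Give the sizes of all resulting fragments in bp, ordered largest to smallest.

SacI sites (GAGCTC) start at positions 55, 74, 183.
SacI cuts after base 5 of each site (before the last base), so after positions 59, 78, 187.
BamHI sites (GGATCC) start at positions 100, 135.
BamHI cuts after the first base of each site, so after positions 100, 135.
Combined cut positions: 59, 78, 100, 135, 187.
Linear molecule, 5 cuts → 6 fragments:
  1–59 → 59 bp
  60–78 → 19 bp
  79–100 → 22 bp
  101–135 → 35 bp
  136–187 → 52 bp
  188–205 → 18 bp
Sorted largest to smallest: 59, 52, 35, 22, 19, 18 bp.

59, 52, 35, 22, 19, 18 bp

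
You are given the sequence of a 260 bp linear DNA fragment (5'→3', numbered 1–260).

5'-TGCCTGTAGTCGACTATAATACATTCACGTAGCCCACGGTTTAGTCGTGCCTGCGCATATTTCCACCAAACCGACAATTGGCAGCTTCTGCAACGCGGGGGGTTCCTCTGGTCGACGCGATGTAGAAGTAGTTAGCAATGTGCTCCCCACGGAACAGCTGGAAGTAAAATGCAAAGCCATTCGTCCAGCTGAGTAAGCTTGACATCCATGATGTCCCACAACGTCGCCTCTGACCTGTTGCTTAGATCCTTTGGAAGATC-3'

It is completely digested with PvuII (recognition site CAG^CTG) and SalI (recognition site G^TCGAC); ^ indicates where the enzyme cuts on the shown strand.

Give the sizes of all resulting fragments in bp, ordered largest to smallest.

102, 72, 46, 31, 9 bp

PvuII sites (CAGCTG) start at positions 155, 186.
PvuII cuts after base 3 of each site, so after positions 157, 188.
SalI sites (GTCGAC) start at positions 9, 111.
SalI cuts after the first base of each site, so after positions 9, 111.
Combined cut positions: 9, 111, 157, 188.
Linear molecule, 4 cuts → 5 fragments:
  1–9 → 9 bp
  10–111 → 102 bp
  112–157 → 46 bp
  158–188 → 31 bp
  189–260 → 72 bp
Sorted largest to smallest: 102, 72, 46, 31, 9 bp.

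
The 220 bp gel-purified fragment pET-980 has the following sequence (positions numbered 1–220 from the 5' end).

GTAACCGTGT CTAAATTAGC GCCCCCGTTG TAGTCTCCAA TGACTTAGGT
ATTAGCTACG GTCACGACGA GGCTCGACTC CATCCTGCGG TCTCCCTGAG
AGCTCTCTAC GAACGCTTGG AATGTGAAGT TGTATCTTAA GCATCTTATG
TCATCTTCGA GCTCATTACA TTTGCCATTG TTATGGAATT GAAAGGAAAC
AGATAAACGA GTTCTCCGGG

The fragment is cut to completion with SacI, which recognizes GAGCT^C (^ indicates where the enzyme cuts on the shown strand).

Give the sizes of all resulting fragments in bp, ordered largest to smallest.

104, 59, 57 bp

SacI sites (GAGCTC) start at positions 100, 159.
SacI cuts after base 5 of each site (before the last base), so after positions 104, 163.
Linear molecule, 2 cuts → 3 fragments:
  1–104 → 104 bp
  105–163 → 59 bp
  164–220 → 57 bp
Sorted largest to smallest: 104, 59, 57 bp.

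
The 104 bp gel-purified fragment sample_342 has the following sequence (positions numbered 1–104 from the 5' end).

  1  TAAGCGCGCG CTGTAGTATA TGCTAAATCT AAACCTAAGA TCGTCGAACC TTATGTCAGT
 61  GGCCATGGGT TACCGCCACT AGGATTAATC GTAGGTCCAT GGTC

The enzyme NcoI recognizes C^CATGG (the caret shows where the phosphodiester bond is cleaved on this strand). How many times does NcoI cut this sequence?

2

CCATGG occurs starting at positions 63, 97.
NcoI cuts at 2 sites.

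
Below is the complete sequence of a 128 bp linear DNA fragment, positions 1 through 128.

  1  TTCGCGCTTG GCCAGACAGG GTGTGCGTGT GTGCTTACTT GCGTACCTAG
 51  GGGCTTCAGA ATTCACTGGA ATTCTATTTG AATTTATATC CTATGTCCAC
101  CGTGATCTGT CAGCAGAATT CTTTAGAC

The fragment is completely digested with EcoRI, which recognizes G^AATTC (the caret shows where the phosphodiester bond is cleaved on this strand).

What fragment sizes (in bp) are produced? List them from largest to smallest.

EcoRI sites (GAATTC) start at positions 59, 69, 116.
EcoRI cuts after the first base of each site, so after positions 59, 69, 116.
Linear molecule, 3 cuts → 4 fragments:
  1–59 → 59 bp
  60–69 → 10 bp
  70–116 → 47 bp
  117–128 → 12 bp
Sorted largest to smallest: 59, 47, 12, 10 bp.

59, 47, 12, 10 bp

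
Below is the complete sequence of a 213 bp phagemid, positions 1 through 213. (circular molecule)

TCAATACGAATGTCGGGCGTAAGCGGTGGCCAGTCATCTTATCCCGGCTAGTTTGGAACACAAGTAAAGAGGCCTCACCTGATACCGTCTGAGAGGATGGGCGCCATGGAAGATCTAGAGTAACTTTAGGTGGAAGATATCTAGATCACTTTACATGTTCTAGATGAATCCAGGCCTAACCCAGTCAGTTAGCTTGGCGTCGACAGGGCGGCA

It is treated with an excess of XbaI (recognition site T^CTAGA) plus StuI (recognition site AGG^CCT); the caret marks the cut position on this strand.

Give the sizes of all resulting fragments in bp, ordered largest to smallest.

111, 42, 26, 19, 15 bp

XbaI sites (TCTAGA) start at positions 114, 140, 159.
XbaI cuts after the first base of each site, so after positions 114, 140, 159.
StuI sites (AGGCCT) start at positions 70, 172.
StuI cuts after base 3 of each site, so after positions 72, 174.
Combined cut positions: 72, 114, 140, 159, 174.
Circular molecule, 5 cuts → 5 fragments:
  73–114 → 42 bp
  115–140 → 26 bp
  141–159 → 19 bp
  160–174 → 15 bp
  175–213 then 1–72 → 39 + 72 = 111 bp
Sorted largest to smallest: 111, 42, 26, 19, 15 bp.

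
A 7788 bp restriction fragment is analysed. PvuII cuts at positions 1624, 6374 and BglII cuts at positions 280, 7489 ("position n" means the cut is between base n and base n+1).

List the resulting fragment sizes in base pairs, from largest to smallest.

Combined cut positions (sorted): 280, 1624, 6374, 7489.
Linear molecule, 4 cuts → 5 fragments:
  280 − 0 = 280 bp
  1624 − 280 = 1344 bp
  6374 − 1624 = 4750 bp
  7489 − 6374 = 1115 bp
  7788 − 7489 = 299 bp
Sorted largest to smallest: 4750, 1344, 1115, 299, 280 bp.

4750, 1344, 1115, 299, 280 bp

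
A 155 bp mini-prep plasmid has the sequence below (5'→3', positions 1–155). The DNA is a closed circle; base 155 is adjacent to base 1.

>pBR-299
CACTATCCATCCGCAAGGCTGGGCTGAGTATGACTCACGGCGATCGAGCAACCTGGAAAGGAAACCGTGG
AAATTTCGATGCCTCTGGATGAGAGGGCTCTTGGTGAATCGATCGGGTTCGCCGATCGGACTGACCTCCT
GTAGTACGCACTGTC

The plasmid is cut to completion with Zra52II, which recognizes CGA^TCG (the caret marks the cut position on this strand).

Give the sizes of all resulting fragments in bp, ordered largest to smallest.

73, 69, 13 bp

Zra52II sites (CGATCG) start at positions 41, 110, 123.
Zra52II cuts after base 3 of each site, so after positions 43, 112, 125.
Circular molecule, 3 cuts → 3 fragments:
  44–112 → 69 bp
  113–125 → 13 bp
  126–155 then 1–43 → 30 + 43 = 73 bp
Sorted largest to smallest: 73, 69, 13 bp.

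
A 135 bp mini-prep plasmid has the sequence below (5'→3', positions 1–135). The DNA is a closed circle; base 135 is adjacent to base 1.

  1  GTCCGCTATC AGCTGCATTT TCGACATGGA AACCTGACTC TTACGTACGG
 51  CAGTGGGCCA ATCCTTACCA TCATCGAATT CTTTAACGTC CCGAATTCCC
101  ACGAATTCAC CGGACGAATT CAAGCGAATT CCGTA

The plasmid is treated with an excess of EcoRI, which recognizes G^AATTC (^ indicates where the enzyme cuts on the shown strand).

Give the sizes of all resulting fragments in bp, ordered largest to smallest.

EcoRI sites (GAATTC) start at positions 76, 93, 103, 116, 126.
EcoRI cuts after the first base of each site, so after positions 76, 93, 103, 116, 126.
Circular molecule, 5 cuts → 5 fragments:
  77–93 → 17 bp
  94–103 → 10 bp
  104–116 → 13 bp
  117–126 → 10 bp
  127–135 then 1–76 → 9 + 76 = 85 bp
Sorted largest to smallest: 85, 17, 13, 10, 10 bp.

85, 17, 13, 10, 10 bp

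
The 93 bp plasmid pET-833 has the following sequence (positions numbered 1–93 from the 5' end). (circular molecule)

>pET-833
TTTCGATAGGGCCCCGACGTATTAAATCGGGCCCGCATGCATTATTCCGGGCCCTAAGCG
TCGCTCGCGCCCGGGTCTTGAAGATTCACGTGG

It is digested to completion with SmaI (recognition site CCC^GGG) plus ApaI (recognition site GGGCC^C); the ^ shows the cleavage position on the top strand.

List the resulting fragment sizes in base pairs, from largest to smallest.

The SmaI site (CCCGGG) starts at position 70.
SmaI cuts after base 3 of each site, so after position 72.
ApaI sites (GGGCCC) start at positions 9, 29, 49.
ApaI cuts after base 5 of each site (before the last base), so after positions 13, 33, 53.
Combined cut positions: 13, 33, 53, 72.
Circular molecule, 4 cuts → 4 fragments:
  14–33 → 20 bp
  34–53 → 20 bp
  54–72 → 19 bp
  73–93 then 1–13 → 21 + 13 = 34 bp
Sorted largest to smallest: 34, 20, 20, 19 bp.

34, 20, 20, 19 bp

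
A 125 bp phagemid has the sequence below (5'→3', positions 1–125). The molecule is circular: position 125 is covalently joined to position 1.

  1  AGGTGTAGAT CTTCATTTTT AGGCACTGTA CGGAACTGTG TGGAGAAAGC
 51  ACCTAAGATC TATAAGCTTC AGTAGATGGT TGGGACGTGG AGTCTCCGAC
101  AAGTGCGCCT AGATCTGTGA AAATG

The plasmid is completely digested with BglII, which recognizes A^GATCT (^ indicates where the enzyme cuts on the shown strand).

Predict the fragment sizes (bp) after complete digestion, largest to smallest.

BglII sites (AGATCT) start at positions 7, 56, 111.
BglII cuts after the first base of each site, so after positions 7, 56, 111.
Circular molecule, 3 cuts → 3 fragments:
  8–56 → 49 bp
  57–111 → 55 bp
  112–125 then 1–7 → 14 + 7 = 21 bp
Sorted largest to smallest: 55, 49, 21 bp.

55, 49, 21 bp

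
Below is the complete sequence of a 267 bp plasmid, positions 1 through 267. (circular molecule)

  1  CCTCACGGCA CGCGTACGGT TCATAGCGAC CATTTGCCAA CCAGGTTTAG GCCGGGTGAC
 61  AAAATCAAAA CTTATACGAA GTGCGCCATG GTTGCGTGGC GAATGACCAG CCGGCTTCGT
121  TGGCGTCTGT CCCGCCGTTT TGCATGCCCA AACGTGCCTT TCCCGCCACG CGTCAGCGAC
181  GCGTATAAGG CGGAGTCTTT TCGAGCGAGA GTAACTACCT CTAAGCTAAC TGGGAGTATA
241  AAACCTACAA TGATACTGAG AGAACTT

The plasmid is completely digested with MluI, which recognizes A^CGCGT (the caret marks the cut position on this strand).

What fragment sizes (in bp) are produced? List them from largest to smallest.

MluI sites (ACGCGT) start at positions 10, 168, 179.
MluI cuts after the first base of each site, so after positions 10, 168, 179.
Circular molecule, 3 cuts → 3 fragments:
  11–168 → 158 bp
  169–179 → 11 bp
  180–267 then 1–10 → 88 + 10 = 98 bp
Sorted largest to smallest: 158, 98, 11 bp.

158, 98, 11 bp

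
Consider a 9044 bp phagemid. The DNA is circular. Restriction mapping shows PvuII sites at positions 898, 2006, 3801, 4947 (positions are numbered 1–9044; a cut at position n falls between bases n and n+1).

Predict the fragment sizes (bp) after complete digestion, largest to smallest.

4995, 1795, 1146, 1108 bp

Circular molecule, 4 cuts → 4 fragments:
  2006 − 898 = 1108 bp
  3801 − 2006 = 1795 bp
  4947 − 3801 = 1146 bp
  wrap: 9044 − 4947 + 898 = 4995 bp
Sorted largest to smallest: 4995, 1795, 1146, 1108 bp.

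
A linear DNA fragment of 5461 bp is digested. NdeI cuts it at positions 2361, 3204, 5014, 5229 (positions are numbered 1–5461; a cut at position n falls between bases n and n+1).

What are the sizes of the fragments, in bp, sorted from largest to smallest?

Linear molecule, 4 cuts → 5 fragments:
  2361 − 0 = 2361 bp
  3204 − 2361 = 843 bp
  5014 − 3204 = 1810 bp
  5229 − 5014 = 215 bp
  5461 − 5229 = 232 bp
Sorted largest to smallest: 2361, 1810, 843, 232, 215 bp.

2361, 1810, 843, 232, 215 bp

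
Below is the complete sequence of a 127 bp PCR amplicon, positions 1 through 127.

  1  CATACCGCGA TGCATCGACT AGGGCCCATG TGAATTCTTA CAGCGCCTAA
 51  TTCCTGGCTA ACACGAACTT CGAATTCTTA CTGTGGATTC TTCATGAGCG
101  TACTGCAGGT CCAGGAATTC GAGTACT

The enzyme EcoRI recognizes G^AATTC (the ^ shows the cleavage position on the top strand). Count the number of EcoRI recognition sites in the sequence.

3

GAATTC occurs starting at positions 32, 72, 115.
EcoRI cuts at 3 sites.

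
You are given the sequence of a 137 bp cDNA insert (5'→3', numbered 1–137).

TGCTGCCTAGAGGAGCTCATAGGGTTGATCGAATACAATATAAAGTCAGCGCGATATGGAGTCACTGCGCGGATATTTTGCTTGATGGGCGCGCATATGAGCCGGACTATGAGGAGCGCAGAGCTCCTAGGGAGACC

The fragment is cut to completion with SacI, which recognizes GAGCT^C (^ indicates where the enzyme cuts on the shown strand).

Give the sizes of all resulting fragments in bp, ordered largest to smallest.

SacI sites (GAGCTC) start at positions 13, 121.
SacI cuts after base 5 of each site (before the last base), so after positions 17, 125.
Linear molecule, 2 cuts → 3 fragments:
  1–17 → 17 bp
  18–125 → 108 bp
  126–137 → 12 bp
Sorted largest to smallest: 108, 17, 12 bp.

108, 17, 12 bp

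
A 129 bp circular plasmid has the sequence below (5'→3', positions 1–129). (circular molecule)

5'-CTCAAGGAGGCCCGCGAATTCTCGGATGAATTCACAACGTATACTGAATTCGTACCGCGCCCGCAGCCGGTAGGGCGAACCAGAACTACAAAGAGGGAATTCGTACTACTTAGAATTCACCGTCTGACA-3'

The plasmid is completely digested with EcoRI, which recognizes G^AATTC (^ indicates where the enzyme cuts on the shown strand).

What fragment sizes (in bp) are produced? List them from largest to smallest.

51, 32, 18, 16, 12 bp

EcoRI sites (GAATTC) start at positions 16, 28, 46, 97, 113.
EcoRI cuts after the first base of each site, so after positions 16, 28, 46, 97, 113.
Circular molecule, 5 cuts → 5 fragments:
  17–28 → 12 bp
  29–46 → 18 bp
  47–97 → 51 bp
  98–113 → 16 bp
  114–129 then 1–16 → 16 + 16 = 32 bp
Sorted largest to smallest: 51, 32, 18, 16, 12 bp.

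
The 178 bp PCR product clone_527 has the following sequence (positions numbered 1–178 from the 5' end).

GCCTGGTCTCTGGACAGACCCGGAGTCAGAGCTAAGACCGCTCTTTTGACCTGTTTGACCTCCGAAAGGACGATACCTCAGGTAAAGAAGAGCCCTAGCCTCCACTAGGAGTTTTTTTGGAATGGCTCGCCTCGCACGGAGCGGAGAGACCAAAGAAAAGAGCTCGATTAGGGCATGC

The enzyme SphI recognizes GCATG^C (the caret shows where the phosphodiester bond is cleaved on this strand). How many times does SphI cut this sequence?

GCATGC occurs starting at position 173.
SphI cuts at 1 site.

1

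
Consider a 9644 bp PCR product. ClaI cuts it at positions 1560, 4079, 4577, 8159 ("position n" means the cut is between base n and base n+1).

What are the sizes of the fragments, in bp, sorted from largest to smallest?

3582, 2519, 1560, 1485, 498 bp

Linear molecule, 4 cuts → 5 fragments:
  1560 − 0 = 1560 bp
  4079 − 1560 = 2519 bp
  4577 − 4079 = 498 bp
  8159 − 4577 = 3582 bp
  9644 − 8159 = 1485 bp
Sorted largest to smallest: 3582, 2519, 1560, 1485, 498 bp.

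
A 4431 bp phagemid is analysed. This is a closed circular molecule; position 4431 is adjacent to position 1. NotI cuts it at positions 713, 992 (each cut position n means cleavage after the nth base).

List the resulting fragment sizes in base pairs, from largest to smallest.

4152, 279 bp

Circular molecule, 2 cuts → 2 fragments:
  992 − 713 = 279 bp
  wrap: 4431 − 992 + 713 = 4152 bp
Sorted largest to smallest: 4152, 279 bp.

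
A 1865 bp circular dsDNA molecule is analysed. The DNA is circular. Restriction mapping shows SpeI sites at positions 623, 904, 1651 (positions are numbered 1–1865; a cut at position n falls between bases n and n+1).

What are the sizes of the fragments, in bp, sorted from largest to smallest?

Circular molecule, 3 cuts → 3 fragments:
  904 − 623 = 281 bp
  1651 − 904 = 747 bp
  wrap: 1865 − 1651 + 623 = 837 bp
Sorted largest to smallest: 837, 747, 281 bp.

837, 747, 281 bp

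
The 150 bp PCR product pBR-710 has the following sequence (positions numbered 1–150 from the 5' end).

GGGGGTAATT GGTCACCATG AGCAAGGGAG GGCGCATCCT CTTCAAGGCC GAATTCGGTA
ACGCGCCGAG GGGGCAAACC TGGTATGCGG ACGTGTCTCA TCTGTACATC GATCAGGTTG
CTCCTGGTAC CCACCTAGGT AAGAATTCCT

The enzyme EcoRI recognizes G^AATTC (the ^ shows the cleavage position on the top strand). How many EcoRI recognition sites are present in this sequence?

2

GAATTC occurs starting at positions 51, 143.
EcoRI cuts at 2 sites.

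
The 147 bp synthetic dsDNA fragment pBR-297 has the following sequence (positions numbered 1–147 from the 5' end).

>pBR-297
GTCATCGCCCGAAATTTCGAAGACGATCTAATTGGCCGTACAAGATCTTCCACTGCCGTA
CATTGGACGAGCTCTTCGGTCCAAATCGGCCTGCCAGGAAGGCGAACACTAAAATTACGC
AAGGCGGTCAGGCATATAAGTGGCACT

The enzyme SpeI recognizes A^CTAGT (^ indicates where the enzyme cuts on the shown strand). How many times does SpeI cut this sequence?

0

No occurrence of ACTAGT is present in the sequence.
SpeI does not cut: 0 sites.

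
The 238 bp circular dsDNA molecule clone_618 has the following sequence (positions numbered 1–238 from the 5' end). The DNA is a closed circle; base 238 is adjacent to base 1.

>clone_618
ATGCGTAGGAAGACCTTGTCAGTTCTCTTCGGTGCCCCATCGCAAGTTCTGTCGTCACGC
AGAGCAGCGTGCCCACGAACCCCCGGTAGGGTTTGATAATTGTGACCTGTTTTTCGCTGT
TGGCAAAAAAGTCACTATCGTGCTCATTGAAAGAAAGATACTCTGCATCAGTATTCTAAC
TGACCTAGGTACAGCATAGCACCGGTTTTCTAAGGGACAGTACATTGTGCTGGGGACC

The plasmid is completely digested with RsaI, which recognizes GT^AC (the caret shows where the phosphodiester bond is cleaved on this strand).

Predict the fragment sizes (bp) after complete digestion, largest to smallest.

RsaI sites (GTAC) start at positions 189, 220.
RsaI cuts after base 2 of each site, so after positions 190, 221.
Circular molecule, 2 cuts → 2 fragments:
  191–221 → 31 bp
  222–238 then 1–190 → 17 + 190 = 207 bp
Sorted largest to smallest: 207, 31 bp.

207, 31 bp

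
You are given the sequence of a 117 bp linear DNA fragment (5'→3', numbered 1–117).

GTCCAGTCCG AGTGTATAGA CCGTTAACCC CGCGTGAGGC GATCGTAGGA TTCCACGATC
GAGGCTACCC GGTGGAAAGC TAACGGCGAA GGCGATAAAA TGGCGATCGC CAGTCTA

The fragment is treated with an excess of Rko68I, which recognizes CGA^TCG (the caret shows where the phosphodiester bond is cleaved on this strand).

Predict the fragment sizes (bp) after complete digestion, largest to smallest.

Rko68I sites (CGATCG) start at positions 40, 56, 104.
Rko68I cuts after base 3 of each site, so after positions 42, 58, 106.
Linear molecule, 3 cuts → 4 fragments:
  1–42 → 42 bp
  43–58 → 16 bp
  59–106 → 48 bp
  107–117 → 11 bp
Sorted largest to smallest: 48, 42, 16, 11 bp.

48, 42, 16, 11 bp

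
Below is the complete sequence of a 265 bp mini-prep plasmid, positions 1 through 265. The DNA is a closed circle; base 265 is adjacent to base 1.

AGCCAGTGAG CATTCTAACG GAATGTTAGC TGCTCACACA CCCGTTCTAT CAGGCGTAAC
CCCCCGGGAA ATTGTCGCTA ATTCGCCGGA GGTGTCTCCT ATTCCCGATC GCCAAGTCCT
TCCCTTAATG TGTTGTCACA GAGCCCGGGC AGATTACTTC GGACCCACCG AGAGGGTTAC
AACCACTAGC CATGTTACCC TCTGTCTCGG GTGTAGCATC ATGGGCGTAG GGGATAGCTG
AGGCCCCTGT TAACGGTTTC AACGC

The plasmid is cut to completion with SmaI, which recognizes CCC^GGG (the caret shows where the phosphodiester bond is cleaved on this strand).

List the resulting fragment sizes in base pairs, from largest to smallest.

184, 81 bp

SmaI sites (CCCGGG) start at positions 63, 144.
SmaI cuts after base 3 of each site, so after positions 65, 146.
Circular molecule, 2 cuts → 2 fragments:
  66–146 → 81 bp
  147–265 then 1–65 → 119 + 65 = 184 bp
Sorted largest to smallest: 184, 81 bp.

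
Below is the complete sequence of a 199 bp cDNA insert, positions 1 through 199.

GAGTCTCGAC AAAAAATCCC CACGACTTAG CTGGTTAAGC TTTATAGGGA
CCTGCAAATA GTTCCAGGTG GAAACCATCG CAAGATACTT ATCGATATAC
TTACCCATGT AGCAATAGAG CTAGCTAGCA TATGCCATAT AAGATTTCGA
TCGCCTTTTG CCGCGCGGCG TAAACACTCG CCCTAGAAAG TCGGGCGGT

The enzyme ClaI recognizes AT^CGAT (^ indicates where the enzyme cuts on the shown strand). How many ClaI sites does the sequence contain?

1

ATCGAT occurs starting at position 91.
ClaI cuts at 1 site.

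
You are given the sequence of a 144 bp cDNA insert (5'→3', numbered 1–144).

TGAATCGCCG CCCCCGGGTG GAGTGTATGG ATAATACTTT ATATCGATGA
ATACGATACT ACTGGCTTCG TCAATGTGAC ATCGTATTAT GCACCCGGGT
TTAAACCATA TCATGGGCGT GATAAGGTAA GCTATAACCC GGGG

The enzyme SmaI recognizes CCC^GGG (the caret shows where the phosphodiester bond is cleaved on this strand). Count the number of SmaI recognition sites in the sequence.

CCCGGG occurs starting at positions 13, 94, 138.
SmaI cuts at 3 sites.

3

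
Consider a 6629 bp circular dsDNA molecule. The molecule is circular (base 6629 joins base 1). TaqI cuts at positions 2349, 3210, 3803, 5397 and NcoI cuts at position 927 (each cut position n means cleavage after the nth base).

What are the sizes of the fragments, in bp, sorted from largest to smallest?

2159, 1594, 1422, 861, 593 bp

Combined cut positions (sorted): 927, 2349, 3210, 3803, 5397.
Circular molecule, 5 cuts → 5 fragments:
  2349 − 927 = 1422 bp
  3210 − 2349 = 861 bp
  3803 − 3210 = 593 bp
  5397 − 3803 = 1594 bp
  wrap: 6629 − 5397 + 927 = 2159 bp
Sorted largest to smallest: 2159, 1594, 1422, 861, 593 bp.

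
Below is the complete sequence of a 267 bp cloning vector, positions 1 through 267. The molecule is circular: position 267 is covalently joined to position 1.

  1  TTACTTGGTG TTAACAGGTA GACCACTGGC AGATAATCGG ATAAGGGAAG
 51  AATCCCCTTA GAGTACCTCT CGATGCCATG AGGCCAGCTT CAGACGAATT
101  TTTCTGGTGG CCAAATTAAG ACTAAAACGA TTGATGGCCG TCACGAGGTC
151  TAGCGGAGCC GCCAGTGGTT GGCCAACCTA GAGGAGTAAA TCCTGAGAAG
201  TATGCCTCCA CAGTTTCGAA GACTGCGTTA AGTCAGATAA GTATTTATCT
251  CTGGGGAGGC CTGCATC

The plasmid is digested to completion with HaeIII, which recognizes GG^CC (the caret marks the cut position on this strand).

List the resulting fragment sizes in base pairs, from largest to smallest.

HaeIII sites (GGCC) start at positions 82, 109, 136, 171, 258.
HaeIII cuts after base 2 of each site, so after positions 83, 110, 137, 172, 259.
Circular molecule, 5 cuts → 5 fragments:
  84–110 → 27 bp
  111–137 → 27 bp
  138–172 → 35 bp
  173–259 → 87 bp
  260–267 then 1–83 → 8 + 83 = 91 bp
Sorted largest to smallest: 91, 87, 35, 27, 27 bp.

91, 87, 35, 27, 27 bp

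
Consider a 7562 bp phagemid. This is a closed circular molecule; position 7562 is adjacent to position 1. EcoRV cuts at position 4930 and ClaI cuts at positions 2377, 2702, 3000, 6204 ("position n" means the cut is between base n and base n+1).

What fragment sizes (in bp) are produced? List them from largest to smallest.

Combined cut positions (sorted): 2377, 2702, 3000, 4930, 6204.
Circular molecule, 5 cuts → 5 fragments:
  2702 − 2377 = 325 bp
  3000 − 2702 = 298 bp
  4930 − 3000 = 1930 bp
  6204 − 4930 = 1274 bp
  wrap: 7562 − 6204 + 2377 = 3735 bp
Sorted largest to smallest: 3735, 1930, 1274, 325, 298 bp.

3735, 1930, 1274, 325, 298 bp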